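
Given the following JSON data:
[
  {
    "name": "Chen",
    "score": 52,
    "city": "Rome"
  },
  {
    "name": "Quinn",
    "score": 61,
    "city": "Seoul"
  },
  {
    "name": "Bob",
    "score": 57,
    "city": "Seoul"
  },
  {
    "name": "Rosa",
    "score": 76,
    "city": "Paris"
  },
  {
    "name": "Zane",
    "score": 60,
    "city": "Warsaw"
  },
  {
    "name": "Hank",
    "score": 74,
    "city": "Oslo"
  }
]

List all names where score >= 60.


Filtering records where score >= 60:
  Chen (score=52) -> no
  Quinn (score=61) -> YES
  Bob (score=57) -> no
  Rosa (score=76) -> YES
  Zane (score=60) -> YES
  Hank (score=74) -> YES


ANSWER: Quinn, Rosa, Zane, Hank


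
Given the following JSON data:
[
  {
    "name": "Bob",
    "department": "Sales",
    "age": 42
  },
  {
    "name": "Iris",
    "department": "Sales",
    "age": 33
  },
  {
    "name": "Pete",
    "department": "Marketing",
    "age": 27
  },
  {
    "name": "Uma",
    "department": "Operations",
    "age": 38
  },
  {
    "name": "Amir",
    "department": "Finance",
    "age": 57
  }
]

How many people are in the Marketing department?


Scanning records for department = Marketing
  Record 2: Pete
Count: 1

ANSWER: 1


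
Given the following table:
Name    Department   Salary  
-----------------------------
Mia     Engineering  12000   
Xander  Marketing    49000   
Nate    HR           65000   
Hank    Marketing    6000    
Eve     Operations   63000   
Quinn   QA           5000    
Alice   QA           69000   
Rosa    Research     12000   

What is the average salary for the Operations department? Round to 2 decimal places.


Operations department members:
  Eve: 63000
Sum = 63000
Count = 1
Average = 63000 / 1 = 63000.00

ANSWER: 63000.00


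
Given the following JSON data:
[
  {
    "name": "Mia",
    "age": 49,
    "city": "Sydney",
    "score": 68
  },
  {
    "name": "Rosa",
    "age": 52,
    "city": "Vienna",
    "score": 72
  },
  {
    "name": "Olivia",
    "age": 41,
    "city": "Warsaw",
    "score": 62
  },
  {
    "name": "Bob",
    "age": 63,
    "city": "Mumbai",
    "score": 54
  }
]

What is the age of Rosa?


Looking up record where name = Rosa
Record index: 1
Field 'age' = 52

ANSWER: 52


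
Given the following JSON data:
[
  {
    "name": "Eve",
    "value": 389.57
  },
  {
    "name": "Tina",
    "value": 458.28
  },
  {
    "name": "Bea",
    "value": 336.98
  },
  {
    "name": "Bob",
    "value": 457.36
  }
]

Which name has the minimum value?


Comparing values:
  Eve: 389.57
  Tina: 458.28
  Bea: 336.98
  Bob: 457.36
Minimum: Bea (336.98)

ANSWER: Bea


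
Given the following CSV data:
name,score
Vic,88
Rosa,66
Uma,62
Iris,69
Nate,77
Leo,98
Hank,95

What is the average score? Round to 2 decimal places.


Scores: 88, 66, 62, 69, 77, 98, 95
Sum = 555
Count = 7
Average = 555 / 7 = 79.29

ANSWER: 79.29


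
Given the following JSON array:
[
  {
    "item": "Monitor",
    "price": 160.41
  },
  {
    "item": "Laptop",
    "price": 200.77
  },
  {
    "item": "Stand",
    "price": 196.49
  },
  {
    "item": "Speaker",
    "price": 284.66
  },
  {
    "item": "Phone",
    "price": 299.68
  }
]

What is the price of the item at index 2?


Array index 2 -> Stand
price = 196.49

ANSWER: 196.49


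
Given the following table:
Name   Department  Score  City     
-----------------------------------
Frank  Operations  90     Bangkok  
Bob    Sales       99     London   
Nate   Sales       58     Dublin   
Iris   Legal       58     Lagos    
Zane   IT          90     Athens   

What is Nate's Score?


Row 3: Nate
Score = 58

ANSWER: 58


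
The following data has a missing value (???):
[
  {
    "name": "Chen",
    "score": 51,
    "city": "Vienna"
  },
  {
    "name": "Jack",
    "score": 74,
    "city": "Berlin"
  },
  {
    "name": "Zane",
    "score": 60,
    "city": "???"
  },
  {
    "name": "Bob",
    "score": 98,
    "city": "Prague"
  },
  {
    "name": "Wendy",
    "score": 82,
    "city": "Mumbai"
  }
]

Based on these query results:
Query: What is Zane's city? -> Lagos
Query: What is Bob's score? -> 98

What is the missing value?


The missing value is Zane's city
From query: Zane's city = Lagos

ANSWER: Lagos


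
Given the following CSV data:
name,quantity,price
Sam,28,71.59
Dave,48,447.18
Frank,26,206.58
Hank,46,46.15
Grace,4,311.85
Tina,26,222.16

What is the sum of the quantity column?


Values in 'quantity' column:
  Row 1: 28
  Row 2: 48
  Row 3: 26
  Row 4: 46
  Row 5: 4
  Row 6: 26
Sum = 28 + 48 + 26 + 46 + 4 + 26 = 178

ANSWER: 178


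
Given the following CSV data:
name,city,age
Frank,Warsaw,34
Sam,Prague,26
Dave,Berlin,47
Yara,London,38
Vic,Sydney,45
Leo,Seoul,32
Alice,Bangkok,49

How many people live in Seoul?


Scanning city column for 'Seoul':
  Row 6: Leo -> MATCH
Total matches: 1

ANSWER: 1


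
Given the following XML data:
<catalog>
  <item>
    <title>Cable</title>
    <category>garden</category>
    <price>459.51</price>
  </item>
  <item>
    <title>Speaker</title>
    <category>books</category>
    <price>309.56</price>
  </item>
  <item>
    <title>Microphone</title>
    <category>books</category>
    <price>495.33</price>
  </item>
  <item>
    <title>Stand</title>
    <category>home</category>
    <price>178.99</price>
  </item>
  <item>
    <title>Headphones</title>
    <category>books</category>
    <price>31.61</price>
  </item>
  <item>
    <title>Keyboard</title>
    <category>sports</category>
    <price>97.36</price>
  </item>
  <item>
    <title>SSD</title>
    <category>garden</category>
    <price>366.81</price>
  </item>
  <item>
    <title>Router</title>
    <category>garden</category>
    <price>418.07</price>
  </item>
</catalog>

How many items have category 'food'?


Scanning <item> elements for <category>food</category>:
Count: 0

ANSWER: 0


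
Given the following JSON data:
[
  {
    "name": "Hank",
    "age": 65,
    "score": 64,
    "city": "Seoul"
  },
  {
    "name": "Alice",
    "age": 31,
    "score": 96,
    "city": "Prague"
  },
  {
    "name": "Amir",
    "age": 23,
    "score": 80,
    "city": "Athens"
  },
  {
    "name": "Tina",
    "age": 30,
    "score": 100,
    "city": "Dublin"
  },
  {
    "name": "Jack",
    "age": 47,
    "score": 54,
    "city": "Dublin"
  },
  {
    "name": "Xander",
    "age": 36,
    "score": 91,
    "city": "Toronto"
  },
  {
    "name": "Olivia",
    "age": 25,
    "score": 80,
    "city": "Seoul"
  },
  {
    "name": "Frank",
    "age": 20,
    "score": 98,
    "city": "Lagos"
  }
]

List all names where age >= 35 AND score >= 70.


Checking both conditions:
  Hank (age=65, score=64) -> no
  Alice (age=31, score=96) -> no
  Amir (age=23, score=80) -> no
  Tina (age=30, score=100) -> no
  Jack (age=47, score=54) -> no
  Xander (age=36, score=91) -> YES
  Olivia (age=25, score=80) -> no
  Frank (age=20, score=98) -> no


ANSWER: Xander


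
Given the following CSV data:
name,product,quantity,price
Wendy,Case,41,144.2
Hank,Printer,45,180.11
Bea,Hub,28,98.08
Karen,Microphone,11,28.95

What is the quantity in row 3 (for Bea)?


Row 3: Bea
Column 'quantity' = 28

ANSWER: 28


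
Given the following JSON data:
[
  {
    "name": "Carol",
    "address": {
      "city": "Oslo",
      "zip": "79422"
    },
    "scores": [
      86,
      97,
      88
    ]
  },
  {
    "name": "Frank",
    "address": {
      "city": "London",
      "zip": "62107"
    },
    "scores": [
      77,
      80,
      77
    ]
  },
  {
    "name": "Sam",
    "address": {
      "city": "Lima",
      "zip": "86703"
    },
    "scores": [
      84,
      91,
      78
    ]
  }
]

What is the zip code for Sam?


Path: records[2].address.zip
Value: 86703

ANSWER: 86703


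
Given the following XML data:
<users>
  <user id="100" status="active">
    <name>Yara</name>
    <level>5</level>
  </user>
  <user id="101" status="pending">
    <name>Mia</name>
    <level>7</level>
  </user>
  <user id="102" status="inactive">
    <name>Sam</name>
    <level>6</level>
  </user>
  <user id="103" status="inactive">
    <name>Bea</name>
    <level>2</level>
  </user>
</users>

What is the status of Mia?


Finding user with name = Mia
user id="101" status="pending"

ANSWER: pending


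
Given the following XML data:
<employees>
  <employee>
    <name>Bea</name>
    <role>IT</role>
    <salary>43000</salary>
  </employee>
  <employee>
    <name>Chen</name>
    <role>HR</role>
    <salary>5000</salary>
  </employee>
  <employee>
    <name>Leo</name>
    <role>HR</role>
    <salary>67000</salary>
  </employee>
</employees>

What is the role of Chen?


Searching for <employee> with <name>Chen</name>
Found at position 2
<role>HR</role>

ANSWER: HR


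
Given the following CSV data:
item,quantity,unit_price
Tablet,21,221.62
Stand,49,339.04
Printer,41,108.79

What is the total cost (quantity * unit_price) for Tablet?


Row: Tablet
quantity = 21
unit_price = 221.62
total = 21 * 221.62 = 4654.02

ANSWER: 4654.02


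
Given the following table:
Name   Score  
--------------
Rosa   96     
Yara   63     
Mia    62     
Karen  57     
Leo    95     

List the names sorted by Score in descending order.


Sorting by Score (descending):
  Rosa: 96
  Leo: 95
  Yara: 63
  Mia: 62
  Karen: 57


ANSWER: Rosa, Leo, Yara, Mia, Karen


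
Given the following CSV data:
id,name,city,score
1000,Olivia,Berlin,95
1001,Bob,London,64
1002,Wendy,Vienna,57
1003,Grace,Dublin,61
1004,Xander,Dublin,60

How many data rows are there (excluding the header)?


Counting rows (excluding header):
Header: id,name,city,score
Data rows: 5

ANSWER: 5


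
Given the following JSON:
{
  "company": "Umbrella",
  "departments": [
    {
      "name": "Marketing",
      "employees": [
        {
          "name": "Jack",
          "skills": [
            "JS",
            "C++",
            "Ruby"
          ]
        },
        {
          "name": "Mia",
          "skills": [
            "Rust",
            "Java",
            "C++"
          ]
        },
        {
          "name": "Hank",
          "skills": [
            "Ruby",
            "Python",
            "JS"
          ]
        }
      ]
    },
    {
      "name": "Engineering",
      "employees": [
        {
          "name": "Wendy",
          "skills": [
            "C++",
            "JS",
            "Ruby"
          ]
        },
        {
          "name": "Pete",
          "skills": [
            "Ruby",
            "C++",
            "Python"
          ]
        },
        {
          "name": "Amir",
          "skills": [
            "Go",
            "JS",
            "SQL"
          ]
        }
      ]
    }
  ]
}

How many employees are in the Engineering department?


Path: departments[1].employees
Count: 3

ANSWER: 3


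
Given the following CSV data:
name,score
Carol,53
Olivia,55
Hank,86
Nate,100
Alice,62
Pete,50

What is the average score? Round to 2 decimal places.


Scores: 53, 55, 86, 100, 62, 50
Sum = 406
Count = 6
Average = 406 / 6 = 67.67

ANSWER: 67.67


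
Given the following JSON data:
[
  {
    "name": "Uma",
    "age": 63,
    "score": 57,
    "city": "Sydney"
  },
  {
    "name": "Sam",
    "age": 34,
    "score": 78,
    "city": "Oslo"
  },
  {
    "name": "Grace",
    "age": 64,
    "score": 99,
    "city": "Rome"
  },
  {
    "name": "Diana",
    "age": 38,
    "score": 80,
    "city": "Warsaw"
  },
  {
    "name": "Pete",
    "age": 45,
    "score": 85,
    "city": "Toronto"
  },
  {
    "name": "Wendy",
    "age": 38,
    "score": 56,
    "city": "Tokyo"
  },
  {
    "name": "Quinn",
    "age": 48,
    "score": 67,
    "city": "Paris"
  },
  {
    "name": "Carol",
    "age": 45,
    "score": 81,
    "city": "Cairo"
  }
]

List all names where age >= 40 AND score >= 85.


Checking both conditions:
  Uma (age=63, score=57) -> no
  Sam (age=34, score=78) -> no
  Grace (age=64, score=99) -> YES
  Diana (age=38, score=80) -> no
  Pete (age=45, score=85) -> YES
  Wendy (age=38, score=56) -> no
  Quinn (age=48, score=67) -> no
  Carol (age=45, score=81) -> no


ANSWER: Grace, Pete


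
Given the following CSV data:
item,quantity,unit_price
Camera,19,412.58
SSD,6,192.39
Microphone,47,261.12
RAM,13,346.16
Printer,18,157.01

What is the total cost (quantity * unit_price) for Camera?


Row: Camera
quantity = 19
unit_price = 412.58
total = 19 * 412.58 = 7839.02

ANSWER: 7839.02


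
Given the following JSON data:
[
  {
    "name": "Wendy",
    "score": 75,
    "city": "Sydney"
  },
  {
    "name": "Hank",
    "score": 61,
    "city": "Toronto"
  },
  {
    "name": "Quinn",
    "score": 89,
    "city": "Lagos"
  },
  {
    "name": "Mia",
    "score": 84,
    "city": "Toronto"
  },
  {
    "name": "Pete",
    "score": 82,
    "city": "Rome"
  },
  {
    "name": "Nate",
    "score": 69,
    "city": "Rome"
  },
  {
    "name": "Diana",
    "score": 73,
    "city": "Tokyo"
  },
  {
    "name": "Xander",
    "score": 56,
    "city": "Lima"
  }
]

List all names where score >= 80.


Filtering records where score >= 80:
  Wendy (score=75) -> no
  Hank (score=61) -> no
  Quinn (score=89) -> YES
  Mia (score=84) -> YES
  Pete (score=82) -> YES
  Nate (score=69) -> no
  Diana (score=73) -> no
  Xander (score=56) -> no


ANSWER: Quinn, Mia, Pete


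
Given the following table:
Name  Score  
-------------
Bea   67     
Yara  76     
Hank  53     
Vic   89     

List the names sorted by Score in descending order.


Sorting by Score (descending):
  Vic: 89
  Yara: 76
  Bea: 67
  Hank: 53


ANSWER: Vic, Yara, Bea, Hank


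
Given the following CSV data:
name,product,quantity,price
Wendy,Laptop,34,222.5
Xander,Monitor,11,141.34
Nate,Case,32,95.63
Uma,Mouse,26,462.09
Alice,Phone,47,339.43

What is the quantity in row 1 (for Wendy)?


Row 1: Wendy
Column 'quantity' = 34

ANSWER: 34


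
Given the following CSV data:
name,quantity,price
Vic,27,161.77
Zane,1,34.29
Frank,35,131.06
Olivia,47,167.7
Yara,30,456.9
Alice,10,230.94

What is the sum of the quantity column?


Values in 'quantity' column:
  Row 1: 27
  Row 2: 1
  Row 3: 35
  Row 4: 47
  Row 5: 30
  Row 6: 10
Sum = 27 + 1 + 35 + 47 + 30 + 10 = 150

ANSWER: 150


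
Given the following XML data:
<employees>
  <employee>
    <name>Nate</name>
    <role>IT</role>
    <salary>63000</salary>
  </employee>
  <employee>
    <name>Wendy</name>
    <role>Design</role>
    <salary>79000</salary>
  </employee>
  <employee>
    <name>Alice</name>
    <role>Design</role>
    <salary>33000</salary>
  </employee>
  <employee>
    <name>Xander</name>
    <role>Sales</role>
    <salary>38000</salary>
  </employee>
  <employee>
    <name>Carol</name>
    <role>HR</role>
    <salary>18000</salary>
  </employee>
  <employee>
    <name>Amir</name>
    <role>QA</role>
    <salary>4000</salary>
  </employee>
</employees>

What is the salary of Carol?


Searching for <employee> with <name>Carol</name>
Found at position 5
<salary>18000</salary>

ANSWER: 18000


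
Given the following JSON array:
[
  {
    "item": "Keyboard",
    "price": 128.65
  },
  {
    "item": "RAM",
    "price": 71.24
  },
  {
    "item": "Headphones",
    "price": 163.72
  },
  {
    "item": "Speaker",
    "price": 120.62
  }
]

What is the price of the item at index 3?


Array index 3 -> Speaker
price = 120.62

ANSWER: 120.62


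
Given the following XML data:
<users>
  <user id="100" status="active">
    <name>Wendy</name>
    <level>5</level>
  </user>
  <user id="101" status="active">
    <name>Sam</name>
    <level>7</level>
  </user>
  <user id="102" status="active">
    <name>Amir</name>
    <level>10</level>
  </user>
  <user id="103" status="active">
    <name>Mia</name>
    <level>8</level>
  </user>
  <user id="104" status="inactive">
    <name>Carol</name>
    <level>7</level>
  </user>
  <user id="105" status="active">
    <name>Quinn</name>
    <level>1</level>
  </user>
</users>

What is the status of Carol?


Finding user with name = Carol
user id="104" status="inactive"

ANSWER: inactive


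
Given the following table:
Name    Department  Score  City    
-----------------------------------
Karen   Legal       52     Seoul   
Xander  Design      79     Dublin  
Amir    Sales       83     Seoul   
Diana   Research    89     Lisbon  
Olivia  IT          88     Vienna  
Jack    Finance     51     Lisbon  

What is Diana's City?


Row 4: Diana
City = Lisbon

ANSWER: Lisbon


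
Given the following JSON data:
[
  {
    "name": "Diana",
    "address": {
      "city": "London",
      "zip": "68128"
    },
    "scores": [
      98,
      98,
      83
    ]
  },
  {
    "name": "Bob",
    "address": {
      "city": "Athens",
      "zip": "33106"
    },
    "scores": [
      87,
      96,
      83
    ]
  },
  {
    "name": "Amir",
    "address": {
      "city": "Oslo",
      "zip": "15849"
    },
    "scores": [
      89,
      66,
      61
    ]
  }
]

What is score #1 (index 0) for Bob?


Path: records[1].scores[0]
Value: 87

ANSWER: 87


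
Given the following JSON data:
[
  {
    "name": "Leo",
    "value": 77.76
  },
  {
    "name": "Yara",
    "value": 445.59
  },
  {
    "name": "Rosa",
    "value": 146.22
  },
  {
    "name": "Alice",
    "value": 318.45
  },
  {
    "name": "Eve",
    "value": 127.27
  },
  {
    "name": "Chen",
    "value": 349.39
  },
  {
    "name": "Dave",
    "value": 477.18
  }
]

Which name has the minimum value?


Comparing values:
  Leo: 77.76
  Yara: 445.59
  Rosa: 146.22
  Alice: 318.45
  Eve: 127.27
  Chen: 349.39
  Dave: 477.18
Minimum: Leo (77.76)

ANSWER: Leo


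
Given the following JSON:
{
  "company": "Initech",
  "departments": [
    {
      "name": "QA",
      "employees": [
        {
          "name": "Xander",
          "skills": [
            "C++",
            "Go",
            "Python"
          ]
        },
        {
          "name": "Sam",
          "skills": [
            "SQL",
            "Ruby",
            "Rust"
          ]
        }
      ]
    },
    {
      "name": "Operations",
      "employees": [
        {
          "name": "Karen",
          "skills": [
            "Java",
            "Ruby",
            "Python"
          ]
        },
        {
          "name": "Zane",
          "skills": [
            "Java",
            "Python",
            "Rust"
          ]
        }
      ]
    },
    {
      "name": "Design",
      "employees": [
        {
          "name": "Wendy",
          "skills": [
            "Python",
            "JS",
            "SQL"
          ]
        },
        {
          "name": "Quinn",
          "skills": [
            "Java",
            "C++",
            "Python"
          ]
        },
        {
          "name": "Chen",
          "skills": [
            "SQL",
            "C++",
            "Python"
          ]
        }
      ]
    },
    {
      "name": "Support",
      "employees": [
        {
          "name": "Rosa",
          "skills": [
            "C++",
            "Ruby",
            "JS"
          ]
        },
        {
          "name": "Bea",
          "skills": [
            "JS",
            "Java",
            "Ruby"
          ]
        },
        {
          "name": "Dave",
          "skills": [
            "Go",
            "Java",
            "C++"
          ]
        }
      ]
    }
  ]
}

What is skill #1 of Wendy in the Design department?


Path: departments[2].employees[0].skills[0]
Value: Python

ANSWER: Python


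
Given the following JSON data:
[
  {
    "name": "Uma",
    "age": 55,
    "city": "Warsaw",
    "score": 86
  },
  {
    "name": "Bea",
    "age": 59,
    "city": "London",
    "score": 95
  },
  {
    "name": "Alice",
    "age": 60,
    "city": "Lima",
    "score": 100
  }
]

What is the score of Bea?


Looking up record where name = Bea
Record index: 1
Field 'score' = 95

ANSWER: 95


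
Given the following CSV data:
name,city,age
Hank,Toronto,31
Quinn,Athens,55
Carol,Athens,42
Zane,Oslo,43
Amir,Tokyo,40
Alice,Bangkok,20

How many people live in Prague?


Scanning city column for 'Prague':
Total matches: 0

ANSWER: 0


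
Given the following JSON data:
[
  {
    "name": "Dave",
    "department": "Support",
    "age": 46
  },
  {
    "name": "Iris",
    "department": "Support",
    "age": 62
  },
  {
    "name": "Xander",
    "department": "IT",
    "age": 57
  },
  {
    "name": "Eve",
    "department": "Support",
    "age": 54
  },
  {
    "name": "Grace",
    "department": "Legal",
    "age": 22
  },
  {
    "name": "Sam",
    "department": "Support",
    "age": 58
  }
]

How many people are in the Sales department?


Scanning records for department = Sales
  No matches found
Count: 0

ANSWER: 0


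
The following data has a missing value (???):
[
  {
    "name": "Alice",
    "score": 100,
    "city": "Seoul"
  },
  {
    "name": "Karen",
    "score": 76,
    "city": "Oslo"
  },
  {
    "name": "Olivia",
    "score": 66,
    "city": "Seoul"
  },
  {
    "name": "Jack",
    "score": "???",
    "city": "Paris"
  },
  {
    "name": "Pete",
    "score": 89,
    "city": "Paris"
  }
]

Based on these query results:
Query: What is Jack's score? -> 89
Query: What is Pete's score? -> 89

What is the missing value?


The missing value is Jack's score
From query: Jack's score = 89

ANSWER: 89


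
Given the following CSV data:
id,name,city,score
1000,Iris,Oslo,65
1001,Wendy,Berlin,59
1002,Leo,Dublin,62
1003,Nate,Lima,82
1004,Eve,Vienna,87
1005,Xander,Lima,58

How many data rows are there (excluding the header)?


Counting rows (excluding header):
Header: id,name,city,score
Data rows: 6

ANSWER: 6


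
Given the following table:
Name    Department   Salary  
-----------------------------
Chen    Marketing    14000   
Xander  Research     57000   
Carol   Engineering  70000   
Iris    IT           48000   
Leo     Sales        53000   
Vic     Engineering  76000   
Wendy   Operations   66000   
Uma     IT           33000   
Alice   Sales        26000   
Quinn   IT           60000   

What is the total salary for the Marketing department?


Marketing department members:
  Chen: 14000
Total = 14000 = 14000

ANSWER: 14000


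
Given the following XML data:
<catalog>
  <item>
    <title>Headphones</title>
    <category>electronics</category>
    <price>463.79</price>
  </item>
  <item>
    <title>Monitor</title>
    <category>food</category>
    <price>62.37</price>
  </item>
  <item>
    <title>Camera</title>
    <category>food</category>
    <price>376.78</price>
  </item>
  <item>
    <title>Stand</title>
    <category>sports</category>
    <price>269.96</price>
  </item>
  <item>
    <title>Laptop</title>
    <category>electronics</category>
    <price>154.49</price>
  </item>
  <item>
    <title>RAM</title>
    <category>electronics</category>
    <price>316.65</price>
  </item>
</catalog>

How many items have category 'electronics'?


Scanning <item> elements for <category>electronics</category>:
  Item 1: Headphones -> MATCH
  Item 5: Laptop -> MATCH
  Item 6: RAM -> MATCH
Count: 3

ANSWER: 3


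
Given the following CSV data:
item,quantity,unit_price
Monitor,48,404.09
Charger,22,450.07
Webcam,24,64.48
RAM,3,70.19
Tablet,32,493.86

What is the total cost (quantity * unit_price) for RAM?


Row: RAM
quantity = 3
unit_price = 70.19
total = 3 * 70.19 = 210.57

ANSWER: 210.57


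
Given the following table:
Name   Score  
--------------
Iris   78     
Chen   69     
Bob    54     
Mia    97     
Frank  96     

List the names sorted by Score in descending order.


Sorting by Score (descending):
  Mia: 97
  Frank: 96
  Iris: 78
  Chen: 69
  Bob: 54


ANSWER: Mia, Frank, Iris, Chen, Bob


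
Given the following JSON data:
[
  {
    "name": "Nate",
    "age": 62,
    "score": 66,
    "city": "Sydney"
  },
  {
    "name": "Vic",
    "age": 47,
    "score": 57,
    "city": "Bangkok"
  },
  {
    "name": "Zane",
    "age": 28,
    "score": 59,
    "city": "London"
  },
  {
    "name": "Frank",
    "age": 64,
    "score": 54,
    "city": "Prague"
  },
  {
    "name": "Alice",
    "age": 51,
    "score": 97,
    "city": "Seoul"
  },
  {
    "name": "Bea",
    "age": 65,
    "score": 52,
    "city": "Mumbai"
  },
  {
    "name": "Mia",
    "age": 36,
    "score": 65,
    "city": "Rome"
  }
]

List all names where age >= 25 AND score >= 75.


Checking both conditions:
  Nate (age=62, score=66) -> no
  Vic (age=47, score=57) -> no
  Zane (age=28, score=59) -> no
  Frank (age=64, score=54) -> no
  Alice (age=51, score=97) -> YES
  Bea (age=65, score=52) -> no
  Mia (age=36, score=65) -> no


ANSWER: Alice


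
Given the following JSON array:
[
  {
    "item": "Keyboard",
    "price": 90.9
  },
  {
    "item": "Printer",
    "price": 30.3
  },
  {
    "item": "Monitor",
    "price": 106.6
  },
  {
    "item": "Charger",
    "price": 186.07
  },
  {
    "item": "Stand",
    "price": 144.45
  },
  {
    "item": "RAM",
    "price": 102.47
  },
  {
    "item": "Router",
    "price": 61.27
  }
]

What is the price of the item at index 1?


Array index 1 -> Printer
price = 30.3

ANSWER: 30.3


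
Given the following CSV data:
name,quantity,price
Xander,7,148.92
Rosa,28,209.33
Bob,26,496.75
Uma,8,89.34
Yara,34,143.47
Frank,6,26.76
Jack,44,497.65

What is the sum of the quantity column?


Values in 'quantity' column:
  Row 1: 7
  Row 2: 28
  Row 3: 26
  Row 4: 8
  Row 5: 34
  Row 6: 6
  Row 7: 44
Sum = 7 + 28 + 26 + 8 + 34 + 6 + 44 = 153

ANSWER: 153


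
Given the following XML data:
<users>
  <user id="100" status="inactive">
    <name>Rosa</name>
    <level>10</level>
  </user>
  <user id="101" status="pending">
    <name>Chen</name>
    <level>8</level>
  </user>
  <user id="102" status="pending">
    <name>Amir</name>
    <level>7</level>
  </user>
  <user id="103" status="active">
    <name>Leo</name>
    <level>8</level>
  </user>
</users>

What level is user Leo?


Finding user: Leo
<level>8</level>

ANSWER: 8


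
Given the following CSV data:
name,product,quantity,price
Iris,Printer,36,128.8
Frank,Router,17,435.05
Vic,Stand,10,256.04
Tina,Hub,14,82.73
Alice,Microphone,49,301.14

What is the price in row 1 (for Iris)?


Row 1: Iris
Column 'price' = 128.8

ANSWER: 128.8


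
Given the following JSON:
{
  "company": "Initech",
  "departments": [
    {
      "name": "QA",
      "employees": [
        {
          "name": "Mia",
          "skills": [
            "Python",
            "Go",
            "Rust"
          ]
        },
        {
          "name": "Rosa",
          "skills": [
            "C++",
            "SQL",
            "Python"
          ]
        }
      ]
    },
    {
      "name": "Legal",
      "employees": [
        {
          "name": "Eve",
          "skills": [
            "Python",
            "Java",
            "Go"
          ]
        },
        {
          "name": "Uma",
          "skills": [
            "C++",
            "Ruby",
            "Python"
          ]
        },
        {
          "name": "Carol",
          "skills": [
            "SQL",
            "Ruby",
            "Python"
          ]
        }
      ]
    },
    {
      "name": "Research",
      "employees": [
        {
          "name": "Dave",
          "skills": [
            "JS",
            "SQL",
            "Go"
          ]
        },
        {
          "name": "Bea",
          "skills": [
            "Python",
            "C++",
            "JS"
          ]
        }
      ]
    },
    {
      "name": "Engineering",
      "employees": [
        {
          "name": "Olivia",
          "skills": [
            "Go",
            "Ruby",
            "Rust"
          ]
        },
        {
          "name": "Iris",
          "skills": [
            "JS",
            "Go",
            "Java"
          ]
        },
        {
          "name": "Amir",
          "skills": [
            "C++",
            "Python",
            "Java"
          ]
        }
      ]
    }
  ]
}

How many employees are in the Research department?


Path: departments[2].employees
Count: 2

ANSWER: 2


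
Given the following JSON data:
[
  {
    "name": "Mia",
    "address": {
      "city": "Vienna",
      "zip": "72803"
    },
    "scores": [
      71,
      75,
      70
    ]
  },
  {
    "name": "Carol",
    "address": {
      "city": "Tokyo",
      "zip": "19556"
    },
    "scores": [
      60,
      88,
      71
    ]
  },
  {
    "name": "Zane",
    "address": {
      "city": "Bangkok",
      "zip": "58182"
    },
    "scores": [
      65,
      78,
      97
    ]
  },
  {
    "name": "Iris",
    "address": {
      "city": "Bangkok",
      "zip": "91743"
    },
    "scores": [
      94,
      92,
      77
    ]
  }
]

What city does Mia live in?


Path: records[0].address.city
Value: Vienna

ANSWER: Vienna


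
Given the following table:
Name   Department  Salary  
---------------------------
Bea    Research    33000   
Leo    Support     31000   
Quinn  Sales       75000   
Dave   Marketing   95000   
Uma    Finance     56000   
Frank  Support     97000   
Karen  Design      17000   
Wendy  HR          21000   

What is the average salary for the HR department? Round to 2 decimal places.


HR department members:
  Wendy: 21000
Sum = 21000
Count = 1
Average = 21000 / 1 = 21000.00

ANSWER: 21000.00


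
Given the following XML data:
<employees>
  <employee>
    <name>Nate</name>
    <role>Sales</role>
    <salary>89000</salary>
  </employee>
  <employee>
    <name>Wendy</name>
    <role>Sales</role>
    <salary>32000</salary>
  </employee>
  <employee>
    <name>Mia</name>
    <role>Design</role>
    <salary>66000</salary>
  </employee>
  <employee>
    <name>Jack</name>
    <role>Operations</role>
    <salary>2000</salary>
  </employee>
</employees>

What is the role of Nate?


Searching for <employee> with <name>Nate</name>
Found at position 1
<role>Sales</role>

ANSWER: Sales


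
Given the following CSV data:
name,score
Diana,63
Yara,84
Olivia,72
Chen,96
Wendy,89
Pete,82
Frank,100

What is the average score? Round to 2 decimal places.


Scores: 63, 84, 72, 96, 89, 82, 100
Sum = 586
Count = 7
Average = 586 / 7 = 83.71

ANSWER: 83.71


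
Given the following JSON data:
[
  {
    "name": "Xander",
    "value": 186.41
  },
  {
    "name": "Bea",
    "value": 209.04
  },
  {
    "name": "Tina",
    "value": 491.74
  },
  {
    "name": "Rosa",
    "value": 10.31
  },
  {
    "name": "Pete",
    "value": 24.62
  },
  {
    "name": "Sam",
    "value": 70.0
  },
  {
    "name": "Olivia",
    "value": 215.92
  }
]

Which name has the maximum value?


Comparing values:
  Xander: 186.41
  Bea: 209.04
  Tina: 491.74
  Rosa: 10.31
  Pete: 24.62
  Sam: 70.0
  Olivia: 215.92
Maximum: Tina (491.74)

ANSWER: Tina


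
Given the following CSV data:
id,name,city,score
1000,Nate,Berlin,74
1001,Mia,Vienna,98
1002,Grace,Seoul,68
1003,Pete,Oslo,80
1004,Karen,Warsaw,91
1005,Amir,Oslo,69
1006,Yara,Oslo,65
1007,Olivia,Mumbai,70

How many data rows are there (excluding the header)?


Counting rows (excluding header):
Header: id,name,city,score
Data rows: 8

ANSWER: 8


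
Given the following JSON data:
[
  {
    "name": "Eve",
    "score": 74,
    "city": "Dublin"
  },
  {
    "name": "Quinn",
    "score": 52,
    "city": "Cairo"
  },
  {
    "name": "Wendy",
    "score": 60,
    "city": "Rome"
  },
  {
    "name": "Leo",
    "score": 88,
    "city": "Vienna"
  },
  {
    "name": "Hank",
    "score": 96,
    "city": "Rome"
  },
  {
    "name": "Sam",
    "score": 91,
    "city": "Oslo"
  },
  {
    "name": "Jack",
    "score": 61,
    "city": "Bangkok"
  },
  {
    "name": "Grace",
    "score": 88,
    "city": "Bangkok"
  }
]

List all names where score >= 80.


Filtering records where score >= 80:
  Eve (score=74) -> no
  Quinn (score=52) -> no
  Wendy (score=60) -> no
  Leo (score=88) -> YES
  Hank (score=96) -> YES
  Sam (score=91) -> YES
  Jack (score=61) -> no
  Grace (score=88) -> YES


ANSWER: Leo, Hank, Sam, Grace


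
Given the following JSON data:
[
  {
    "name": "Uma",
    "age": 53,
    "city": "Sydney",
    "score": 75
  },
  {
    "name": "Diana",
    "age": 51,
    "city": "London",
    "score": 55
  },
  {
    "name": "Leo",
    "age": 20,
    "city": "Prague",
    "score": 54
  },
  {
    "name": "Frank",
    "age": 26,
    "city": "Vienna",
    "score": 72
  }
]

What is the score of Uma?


Looking up record where name = Uma
Record index: 0
Field 'score' = 75

ANSWER: 75


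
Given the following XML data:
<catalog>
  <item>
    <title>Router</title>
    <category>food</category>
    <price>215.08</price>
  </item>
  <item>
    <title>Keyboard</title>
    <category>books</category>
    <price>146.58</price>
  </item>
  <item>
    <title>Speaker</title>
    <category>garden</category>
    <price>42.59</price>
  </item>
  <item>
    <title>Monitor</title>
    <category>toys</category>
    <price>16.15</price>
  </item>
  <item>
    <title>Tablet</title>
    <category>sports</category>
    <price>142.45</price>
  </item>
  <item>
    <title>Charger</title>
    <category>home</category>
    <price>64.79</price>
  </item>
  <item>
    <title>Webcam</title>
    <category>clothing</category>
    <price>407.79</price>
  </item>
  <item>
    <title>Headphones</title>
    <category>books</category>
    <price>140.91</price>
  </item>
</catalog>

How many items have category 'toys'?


Scanning <item> elements for <category>toys</category>:
  Item 4: Monitor -> MATCH
Count: 1

ANSWER: 1


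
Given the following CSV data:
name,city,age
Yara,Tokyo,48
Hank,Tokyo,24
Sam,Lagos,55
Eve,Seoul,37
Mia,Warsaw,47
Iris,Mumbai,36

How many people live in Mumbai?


Scanning city column for 'Mumbai':
  Row 6: Iris -> MATCH
Total matches: 1

ANSWER: 1


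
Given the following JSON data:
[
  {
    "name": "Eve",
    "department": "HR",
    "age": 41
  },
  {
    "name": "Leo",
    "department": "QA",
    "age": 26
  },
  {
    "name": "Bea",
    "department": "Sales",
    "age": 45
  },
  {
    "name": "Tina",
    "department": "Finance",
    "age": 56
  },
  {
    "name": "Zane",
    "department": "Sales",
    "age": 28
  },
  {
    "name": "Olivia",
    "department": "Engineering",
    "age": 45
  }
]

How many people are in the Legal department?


Scanning records for department = Legal
  No matches found
Count: 0

ANSWER: 0


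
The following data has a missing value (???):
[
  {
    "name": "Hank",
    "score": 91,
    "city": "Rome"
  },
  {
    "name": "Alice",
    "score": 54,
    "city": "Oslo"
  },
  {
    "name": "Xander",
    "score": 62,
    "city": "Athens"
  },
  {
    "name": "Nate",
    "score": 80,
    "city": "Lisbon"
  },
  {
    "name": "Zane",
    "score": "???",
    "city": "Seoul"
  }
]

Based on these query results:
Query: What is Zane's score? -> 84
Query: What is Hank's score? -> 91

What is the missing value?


The missing value is Zane's score
From query: Zane's score = 84

ANSWER: 84


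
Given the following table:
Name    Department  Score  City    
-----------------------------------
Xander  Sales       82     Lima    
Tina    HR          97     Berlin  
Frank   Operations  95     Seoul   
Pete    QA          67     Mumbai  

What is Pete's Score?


Row 4: Pete
Score = 67

ANSWER: 67


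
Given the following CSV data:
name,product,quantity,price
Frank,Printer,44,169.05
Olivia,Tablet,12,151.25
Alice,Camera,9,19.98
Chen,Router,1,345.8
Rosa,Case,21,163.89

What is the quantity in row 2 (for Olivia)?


Row 2: Olivia
Column 'quantity' = 12

ANSWER: 12


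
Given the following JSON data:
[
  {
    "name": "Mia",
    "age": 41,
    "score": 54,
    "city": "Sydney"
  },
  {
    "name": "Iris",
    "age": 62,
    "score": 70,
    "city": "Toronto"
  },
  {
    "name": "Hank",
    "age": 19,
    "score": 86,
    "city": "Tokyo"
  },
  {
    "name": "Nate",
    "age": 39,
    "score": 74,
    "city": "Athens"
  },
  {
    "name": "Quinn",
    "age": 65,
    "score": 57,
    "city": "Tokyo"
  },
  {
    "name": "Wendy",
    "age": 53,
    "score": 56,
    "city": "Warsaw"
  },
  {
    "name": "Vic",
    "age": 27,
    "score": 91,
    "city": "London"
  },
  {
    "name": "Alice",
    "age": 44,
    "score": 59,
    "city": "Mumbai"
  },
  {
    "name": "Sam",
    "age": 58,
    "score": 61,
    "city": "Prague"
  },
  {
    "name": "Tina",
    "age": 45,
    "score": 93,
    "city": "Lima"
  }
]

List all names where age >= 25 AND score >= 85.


Checking both conditions:
  Mia (age=41, score=54) -> no
  Iris (age=62, score=70) -> no
  Hank (age=19, score=86) -> no
  Nate (age=39, score=74) -> no
  Quinn (age=65, score=57) -> no
  Wendy (age=53, score=56) -> no
  Vic (age=27, score=91) -> YES
  Alice (age=44, score=59) -> no
  Sam (age=58, score=61) -> no
  Tina (age=45, score=93) -> YES


ANSWER: Vic, Tina


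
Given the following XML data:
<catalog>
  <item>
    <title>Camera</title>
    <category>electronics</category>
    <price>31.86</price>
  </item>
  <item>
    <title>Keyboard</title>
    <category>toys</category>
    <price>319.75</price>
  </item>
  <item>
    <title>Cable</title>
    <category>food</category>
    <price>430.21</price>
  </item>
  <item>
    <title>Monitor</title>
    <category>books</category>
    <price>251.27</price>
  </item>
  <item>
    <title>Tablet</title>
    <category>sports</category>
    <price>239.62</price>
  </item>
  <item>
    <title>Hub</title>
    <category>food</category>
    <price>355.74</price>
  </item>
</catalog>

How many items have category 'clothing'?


Scanning <item> elements for <category>clothing</category>:
Count: 0

ANSWER: 0


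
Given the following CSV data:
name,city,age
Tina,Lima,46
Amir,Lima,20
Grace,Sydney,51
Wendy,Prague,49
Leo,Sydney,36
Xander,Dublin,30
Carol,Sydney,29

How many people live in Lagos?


Scanning city column for 'Lagos':
Total matches: 0

ANSWER: 0


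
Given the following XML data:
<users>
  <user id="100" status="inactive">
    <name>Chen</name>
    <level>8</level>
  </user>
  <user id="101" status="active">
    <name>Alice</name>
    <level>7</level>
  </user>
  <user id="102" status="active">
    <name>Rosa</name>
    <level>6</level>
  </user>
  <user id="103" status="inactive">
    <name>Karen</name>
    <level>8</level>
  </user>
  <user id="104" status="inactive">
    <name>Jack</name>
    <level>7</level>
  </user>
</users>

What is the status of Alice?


Finding user with name = Alice
user id="101" status="active"

ANSWER: active


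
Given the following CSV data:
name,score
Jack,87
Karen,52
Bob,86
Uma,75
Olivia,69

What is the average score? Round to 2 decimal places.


Scores: 87, 52, 86, 75, 69
Sum = 369
Count = 5
Average = 369 / 5 = 73.80

ANSWER: 73.80


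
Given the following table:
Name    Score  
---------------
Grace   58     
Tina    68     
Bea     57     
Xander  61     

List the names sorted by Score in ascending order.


Sorting by Score (ascending):
  Bea: 57
  Grace: 58
  Xander: 61
  Tina: 68


ANSWER: Bea, Grace, Xander, Tina


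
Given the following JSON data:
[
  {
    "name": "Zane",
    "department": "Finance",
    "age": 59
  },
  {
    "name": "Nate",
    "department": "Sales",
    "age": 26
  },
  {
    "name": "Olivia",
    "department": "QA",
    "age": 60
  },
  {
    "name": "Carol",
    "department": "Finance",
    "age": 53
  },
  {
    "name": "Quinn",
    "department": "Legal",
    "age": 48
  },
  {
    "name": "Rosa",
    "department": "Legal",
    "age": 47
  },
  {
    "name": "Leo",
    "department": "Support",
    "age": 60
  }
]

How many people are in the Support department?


Scanning records for department = Support
  Record 6: Leo
Count: 1

ANSWER: 1


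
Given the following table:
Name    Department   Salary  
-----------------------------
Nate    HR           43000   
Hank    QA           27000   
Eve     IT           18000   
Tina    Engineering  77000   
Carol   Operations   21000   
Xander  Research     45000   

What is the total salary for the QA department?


QA department members:
  Hank: 27000
Total = 27000 = 27000

ANSWER: 27000


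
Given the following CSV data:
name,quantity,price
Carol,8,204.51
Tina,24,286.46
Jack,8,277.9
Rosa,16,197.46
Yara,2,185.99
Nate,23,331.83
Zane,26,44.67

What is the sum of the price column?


Values in 'price' column:
  Row 1: 204.51
  Row 2: 286.46
  Row 3: 277.9
  Row 4: 197.46
  Row 5: 185.99
  Row 6: 331.83
  Row 7: 44.67
Sum = 204.51 + 286.46 + 277.9 + 197.46 + 185.99 + 331.83 + 44.67 = 1528.82

ANSWER: 1528.82
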